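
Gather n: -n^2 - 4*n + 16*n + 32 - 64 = -n^2 + 12*n - 32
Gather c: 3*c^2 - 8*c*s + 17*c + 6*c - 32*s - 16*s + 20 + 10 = 3*c^2 + c*(23 - 8*s) - 48*s + 30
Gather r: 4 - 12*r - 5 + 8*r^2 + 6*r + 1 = 8*r^2 - 6*r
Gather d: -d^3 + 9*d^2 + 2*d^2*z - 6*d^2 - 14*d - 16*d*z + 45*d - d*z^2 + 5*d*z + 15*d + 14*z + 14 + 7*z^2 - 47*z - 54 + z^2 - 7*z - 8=-d^3 + d^2*(2*z + 3) + d*(-z^2 - 11*z + 46) + 8*z^2 - 40*z - 48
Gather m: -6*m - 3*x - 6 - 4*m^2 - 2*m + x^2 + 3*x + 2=-4*m^2 - 8*m + x^2 - 4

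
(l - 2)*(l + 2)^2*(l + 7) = l^4 + 9*l^3 + 10*l^2 - 36*l - 56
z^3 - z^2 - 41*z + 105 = (z - 5)*(z - 3)*(z + 7)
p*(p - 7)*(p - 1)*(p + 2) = p^4 - 6*p^3 - 9*p^2 + 14*p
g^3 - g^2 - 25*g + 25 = (g - 5)*(g - 1)*(g + 5)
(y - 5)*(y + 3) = y^2 - 2*y - 15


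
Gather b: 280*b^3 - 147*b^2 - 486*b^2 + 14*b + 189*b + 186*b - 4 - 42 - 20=280*b^3 - 633*b^2 + 389*b - 66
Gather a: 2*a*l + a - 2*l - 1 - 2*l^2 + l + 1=a*(2*l + 1) - 2*l^2 - l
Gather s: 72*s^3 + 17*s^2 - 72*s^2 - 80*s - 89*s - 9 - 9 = 72*s^3 - 55*s^2 - 169*s - 18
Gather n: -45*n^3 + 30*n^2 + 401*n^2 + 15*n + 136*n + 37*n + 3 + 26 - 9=-45*n^3 + 431*n^2 + 188*n + 20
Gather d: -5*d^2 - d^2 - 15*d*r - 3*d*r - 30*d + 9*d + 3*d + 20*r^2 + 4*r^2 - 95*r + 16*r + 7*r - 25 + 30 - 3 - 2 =-6*d^2 + d*(-18*r - 18) + 24*r^2 - 72*r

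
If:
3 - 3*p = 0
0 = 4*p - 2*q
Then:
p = 1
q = 2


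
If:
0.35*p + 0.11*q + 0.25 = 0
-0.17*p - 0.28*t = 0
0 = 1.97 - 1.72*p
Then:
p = 1.15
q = -5.92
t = -0.70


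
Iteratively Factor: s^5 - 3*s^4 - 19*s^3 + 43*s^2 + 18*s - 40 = (s - 1)*(s^4 - 2*s^3 - 21*s^2 + 22*s + 40) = (s - 1)*(s + 4)*(s^3 - 6*s^2 + 3*s + 10) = (s - 1)*(s + 1)*(s + 4)*(s^2 - 7*s + 10) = (s - 2)*(s - 1)*(s + 1)*(s + 4)*(s - 5)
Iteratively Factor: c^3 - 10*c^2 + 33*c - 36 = (c - 4)*(c^2 - 6*c + 9) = (c - 4)*(c - 3)*(c - 3)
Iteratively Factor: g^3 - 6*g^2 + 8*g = (g - 2)*(g^2 - 4*g) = (g - 4)*(g - 2)*(g)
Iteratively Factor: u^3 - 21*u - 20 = (u + 4)*(u^2 - 4*u - 5) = (u + 1)*(u + 4)*(u - 5)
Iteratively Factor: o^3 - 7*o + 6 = (o - 1)*(o^2 + o - 6) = (o - 2)*(o - 1)*(o + 3)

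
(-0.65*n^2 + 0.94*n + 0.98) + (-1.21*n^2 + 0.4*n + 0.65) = -1.86*n^2 + 1.34*n + 1.63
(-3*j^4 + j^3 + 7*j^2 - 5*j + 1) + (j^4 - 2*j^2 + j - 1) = -2*j^4 + j^3 + 5*j^2 - 4*j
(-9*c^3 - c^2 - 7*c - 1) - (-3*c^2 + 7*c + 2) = -9*c^3 + 2*c^2 - 14*c - 3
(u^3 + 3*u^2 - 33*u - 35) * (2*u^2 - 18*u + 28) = 2*u^5 - 12*u^4 - 92*u^3 + 608*u^2 - 294*u - 980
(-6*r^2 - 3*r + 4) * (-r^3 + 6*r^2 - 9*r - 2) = 6*r^5 - 33*r^4 + 32*r^3 + 63*r^2 - 30*r - 8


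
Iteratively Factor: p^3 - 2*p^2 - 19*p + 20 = (p - 1)*(p^2 - p - 20) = (p - 1)*(p + 4)*(p - 5)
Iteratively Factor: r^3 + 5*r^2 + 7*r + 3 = (r + 3)*(r^2 + 2*r + 1) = (r + 1)*(r + 3)*(r + 1)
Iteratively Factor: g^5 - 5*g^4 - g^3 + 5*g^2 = (g - 5)*(g^4 - g^2) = (g - 5)*(g + 1)*(g^3 - g^2) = g*(g - 5)*(g + 1)*(g^2 - g) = g^2*(g - 5)*(g + 1)*(g - 1)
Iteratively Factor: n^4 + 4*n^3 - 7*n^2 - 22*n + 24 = (n - 1)*(n^3 + 5*n^2 - 2*n - 24) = (n - 2)*(n - 1)*(n^2 + 7*n + 12) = (n - 2)*(n - 1)*(n + 3)*(n + 4)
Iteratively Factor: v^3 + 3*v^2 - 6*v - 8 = (v + 1)*(v^2 + 2*v - 8) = (v + 1)*(v + 4)*(v - 2)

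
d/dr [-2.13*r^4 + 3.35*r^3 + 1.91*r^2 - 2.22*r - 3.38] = -8.52*r^3 + 10.05*r^2 + 3.82*r - 2.22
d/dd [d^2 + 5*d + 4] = 2*d + 5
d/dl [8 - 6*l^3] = -18*l^2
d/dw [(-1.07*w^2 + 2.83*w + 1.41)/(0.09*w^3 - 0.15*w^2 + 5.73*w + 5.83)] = (0.0963000000000001*w^4 - 0.5094*w^3 - 6.0873*w^2 - 12.0532*w + 8.4196)/(0.0081*w^6 - 0.027*w^5 + 1.0539*w^4 - 0.6696*w^3 + 31.0839*w^2 + 66.8118*w + 33.9889)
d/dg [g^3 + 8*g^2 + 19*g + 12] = 3*g^2 + 16*g + 19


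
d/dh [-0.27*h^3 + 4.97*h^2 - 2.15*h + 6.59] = -0.81*h^2 + 9.94*h - 2.15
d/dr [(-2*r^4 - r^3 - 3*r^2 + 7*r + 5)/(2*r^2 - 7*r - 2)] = (-8*r^5 + 40*r^4 + 30*r^3 + 13*r^2 - 8*r + 21)/(4*r^4 - 28*r^3 + 41*r^2 + 28*r + 4)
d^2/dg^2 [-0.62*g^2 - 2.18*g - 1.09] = -1.24000000000000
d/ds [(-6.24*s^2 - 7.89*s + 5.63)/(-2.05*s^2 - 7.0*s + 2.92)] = (27.5055*s^2 - 13.3586*s + 16.3712)/(4.2025*s^4 + 28.7*s^3 + 37.028*s^2 - 40.88*s + 8.5264)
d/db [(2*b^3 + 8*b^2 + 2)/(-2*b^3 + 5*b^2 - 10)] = 2*b*(13*b^3 - 24*b - 90)/(4*b^6 - 20*b^5 + 25*b^4 + 40*b^3 - 100*b^2 + 100)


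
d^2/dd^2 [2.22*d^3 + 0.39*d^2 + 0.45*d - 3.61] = 13.32*d + 0.78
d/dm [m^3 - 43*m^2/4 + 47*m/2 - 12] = 3*m^2 - 43*m/2 + 47/2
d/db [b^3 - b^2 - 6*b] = 3*b^2 - 2*b - 6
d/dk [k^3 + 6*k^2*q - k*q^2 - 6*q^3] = 3*k^2 + 12*k*q - q^2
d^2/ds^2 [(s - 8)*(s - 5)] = 2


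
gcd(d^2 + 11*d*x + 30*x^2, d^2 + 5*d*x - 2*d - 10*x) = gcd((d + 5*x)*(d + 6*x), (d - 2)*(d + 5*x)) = d + 5*x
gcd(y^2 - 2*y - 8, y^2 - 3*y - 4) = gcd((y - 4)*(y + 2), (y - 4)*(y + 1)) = y - 4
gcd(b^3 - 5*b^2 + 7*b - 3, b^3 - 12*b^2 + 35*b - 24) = b^2 - 4*b + 3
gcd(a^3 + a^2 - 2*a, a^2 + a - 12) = 1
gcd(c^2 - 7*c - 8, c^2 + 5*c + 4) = c + 1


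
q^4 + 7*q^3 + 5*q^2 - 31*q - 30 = (q - 2)*(q + 1)*(q + 3)*(q + 5)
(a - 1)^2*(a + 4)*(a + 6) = a^4 + 8*a^3 + 5*a^2 - 38*a + 24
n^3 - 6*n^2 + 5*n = n*(n - 5)*(n - 1)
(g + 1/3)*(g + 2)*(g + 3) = g^3 + 16*g^2/3 + 23*g/3 + 2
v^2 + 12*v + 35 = (v + 5)*(v + 7)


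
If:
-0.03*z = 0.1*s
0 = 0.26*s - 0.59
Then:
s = 2.27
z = -7.56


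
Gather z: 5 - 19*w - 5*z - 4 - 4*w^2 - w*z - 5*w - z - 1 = -4*w^2 - 24*w + z*(-w - 6)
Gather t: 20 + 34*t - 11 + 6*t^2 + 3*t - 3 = 6*t^2 + 37*t + 6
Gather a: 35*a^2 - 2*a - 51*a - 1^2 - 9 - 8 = 35*a^2 - 53*a - 18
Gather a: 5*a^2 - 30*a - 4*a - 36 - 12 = 5*a^2 - 34*a - 48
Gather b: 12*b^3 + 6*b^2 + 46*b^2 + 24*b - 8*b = 12*b^3 + 52*b^2 + 16*b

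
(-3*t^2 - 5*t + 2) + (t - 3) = -3*t^2 - 4*t - 1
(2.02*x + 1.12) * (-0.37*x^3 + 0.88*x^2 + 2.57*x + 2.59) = -0.7474*x^4 + 1.3632*x^3 + 6.177*x^2 + 8.1102*x + 2.9008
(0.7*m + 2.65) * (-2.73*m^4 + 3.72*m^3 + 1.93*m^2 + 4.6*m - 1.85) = -1.911*m^5 - 4.6305*m^4 + 11.209*m^3 + 8.3345*m^2 + 10.895*m - 4.9025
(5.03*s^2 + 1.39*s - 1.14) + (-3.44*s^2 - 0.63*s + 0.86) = 1.59*s^2 + 0.76*s - 0.28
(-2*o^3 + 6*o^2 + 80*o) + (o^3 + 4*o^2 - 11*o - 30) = -o^3 + 10*o^2 + 69*o - 30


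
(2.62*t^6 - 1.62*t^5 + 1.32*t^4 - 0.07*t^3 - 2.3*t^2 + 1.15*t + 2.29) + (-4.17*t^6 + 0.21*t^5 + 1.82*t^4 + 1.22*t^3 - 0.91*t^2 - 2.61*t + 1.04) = -1.55*t^6 - 1.41*t^5 + 3.14*t^4 + 1.15*t^3 - 3.21*t^2 - 1.46*t + 3.33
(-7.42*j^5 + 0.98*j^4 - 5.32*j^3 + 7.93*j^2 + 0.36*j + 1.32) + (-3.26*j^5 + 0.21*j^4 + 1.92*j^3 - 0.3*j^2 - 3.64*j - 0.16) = -10.68*j^5 + 1.19*j^4 - 3.4*j^3 + 7.63*j^2 - 3.28*j + 1.16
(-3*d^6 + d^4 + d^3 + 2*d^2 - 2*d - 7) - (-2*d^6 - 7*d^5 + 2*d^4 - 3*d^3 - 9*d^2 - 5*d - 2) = -d^6 + 7*d^5 - d^4 + 4*d^3 + 11*d^2 + 3*d - 5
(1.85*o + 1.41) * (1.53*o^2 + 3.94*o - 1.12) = 2.8305*o^3 + 9.4463*o^2 + 3.4834*o - 1.5792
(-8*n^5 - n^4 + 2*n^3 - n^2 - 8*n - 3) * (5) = -40*n^5 - 5*n^4 + 10*n^3 - 5*n^2 - 40*n - 15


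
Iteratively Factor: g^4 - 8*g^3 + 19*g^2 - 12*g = (g)*(g^3 - 8*g^2 + 19*g - 12) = g*(g - 3)*(g^2 - 5*g + 4) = g*(g - 4)*(g - 3)*(g - 1)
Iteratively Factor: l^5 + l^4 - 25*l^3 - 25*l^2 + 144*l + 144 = (l - 4)*(l^4 + 5*l^3 - 5*l^2 - 45*l - 36) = (l - 4)*(l + 1)*(l^3 + 4*l^2 - 9*l - 36) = (l - 4)*(l - 3)*(l + 1)*(l^2 + 7*l + 12) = (l - 4)*(l - 3)*(l + 1)*(l + 4)*(l + 3)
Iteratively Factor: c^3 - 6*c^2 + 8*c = (c - 4)*(c^2 - 2*c) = (c - 4)*(c - 2)*(c)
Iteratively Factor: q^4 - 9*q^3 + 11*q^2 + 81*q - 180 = (q - 4)*(q^3 - 5*q^2 - 9*q + 45) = (q - 4)*(q - 3)*(q^2 - 2*q - 15) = (q - 4)*(q - 3)*(q + 3)*(q - 5)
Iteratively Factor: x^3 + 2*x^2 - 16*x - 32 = (x + 2)*(x^2 - 16) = (x + 2)*(x + 4)*(x - 4)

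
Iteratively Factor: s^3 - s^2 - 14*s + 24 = (s + 4)*(s^2 - 5*s + 6) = (s - 2)*(s + 4)*(s - 3)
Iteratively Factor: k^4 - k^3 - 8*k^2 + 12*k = (k)*(k^3 - k^2 - 8*k + 12) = k*(k - 2)*(k^2 + k - 6) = k*(k - 2)^2*(k + 3)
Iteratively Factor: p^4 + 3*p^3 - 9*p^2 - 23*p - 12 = (p + 4)*(p^3 - p^2 - 5*p - 3) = (p + 1)*(p + 4)*(p^2 - 2*p - 3) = (p + 1)^2*(p + 4)*(p - 3)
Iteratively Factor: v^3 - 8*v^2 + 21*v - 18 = (v - 3)*(v^2 - 5*v + 6) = (v - 3)*(v - 2)*(v - 3)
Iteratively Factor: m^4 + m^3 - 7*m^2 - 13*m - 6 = (m - 3)*(m^3 + 4*m^2 + 5*m + 2) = (m - 3)*(m + 1)*(m^2 + 3*m + 2) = (m - 3)*(m + 1)*(m + 2)*(m + 1)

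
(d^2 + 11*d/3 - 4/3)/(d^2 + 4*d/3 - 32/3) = (3*d - 1)/(3*d - 8)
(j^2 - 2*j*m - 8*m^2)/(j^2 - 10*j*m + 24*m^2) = (j + 2*m)/(j - 6*m)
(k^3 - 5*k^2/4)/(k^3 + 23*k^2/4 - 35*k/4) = k/(k + 7)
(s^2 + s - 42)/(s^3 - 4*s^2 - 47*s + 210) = 1/(s - 5)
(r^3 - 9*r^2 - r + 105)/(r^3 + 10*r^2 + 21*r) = (r^2 - 12*r + 35)/(r*(r + 7))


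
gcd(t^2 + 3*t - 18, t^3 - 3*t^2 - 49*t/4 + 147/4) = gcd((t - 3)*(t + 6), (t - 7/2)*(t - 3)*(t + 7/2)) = t - 3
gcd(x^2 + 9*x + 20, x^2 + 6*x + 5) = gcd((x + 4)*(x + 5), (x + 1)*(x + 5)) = x + 5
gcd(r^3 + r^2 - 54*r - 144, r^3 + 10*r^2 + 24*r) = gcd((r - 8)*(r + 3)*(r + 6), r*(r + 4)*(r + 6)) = r + 6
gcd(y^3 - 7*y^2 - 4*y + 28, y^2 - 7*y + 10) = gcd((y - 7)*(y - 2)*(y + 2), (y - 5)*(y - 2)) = y - 2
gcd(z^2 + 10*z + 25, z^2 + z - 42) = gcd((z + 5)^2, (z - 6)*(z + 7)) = 1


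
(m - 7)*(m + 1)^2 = m^3 - 5*m^2 - 13*m - 7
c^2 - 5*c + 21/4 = (c - 7/2)*(c - 3/2)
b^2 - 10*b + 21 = (b - 7)*(b - 3)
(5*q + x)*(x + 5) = 5*q*x + 25*q + x^2 + 5*x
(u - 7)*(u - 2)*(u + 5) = u^3 - 4*u^2 - 31*u + 70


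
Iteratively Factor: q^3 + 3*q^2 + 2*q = (q + 1)*(q^2 + 2*q) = q*(q + 1)*(q + 2)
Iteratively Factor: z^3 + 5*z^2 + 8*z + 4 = (z + 2)*(z^2 + 3*z + 2) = (z + 1)*(z + 2)*(z + 2)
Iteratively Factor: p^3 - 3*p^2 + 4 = (p - 2)*(p^2 - p - 2) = (p - 2)*(p + 1)*(p - 2)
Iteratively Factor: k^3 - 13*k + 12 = (k - 3)*(k^2 + 3*k - 4) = (k - 3)*(k - 1)*(k + 4)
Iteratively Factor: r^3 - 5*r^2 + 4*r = (r)*(r^2 - 5*r + 4) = r*(r - 4)*(r - 1)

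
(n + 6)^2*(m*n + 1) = m*n^3 + 12*m*n^2 + 36*m*n + n^2 + 12*n + 36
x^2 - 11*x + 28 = (x - 7)*(x - 4)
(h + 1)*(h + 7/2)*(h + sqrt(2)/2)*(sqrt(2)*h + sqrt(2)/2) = sqrt(2)*h^4 + h^3 + 5*sqrt(2)*h^3 + 5*h^2 + 23*sqrt(2)*h^2/4 + 7*sqrt(2)*h/4 + 23*h/4 + 7/4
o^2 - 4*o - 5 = (o - 5)*(o + 1)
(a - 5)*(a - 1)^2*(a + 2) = a^4 - 5*a^3 - 3*a^2 + 17*a - 10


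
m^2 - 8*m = m*(m - 8)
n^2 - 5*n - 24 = (n - 8)*(n + 3)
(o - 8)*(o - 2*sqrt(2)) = o^2 - 8*o - 2*sqrt(2)*o + 16*sqrt(2)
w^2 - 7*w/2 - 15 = (w - 6)*(w + 5/2)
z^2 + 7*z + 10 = (z + 2)*(z + 5)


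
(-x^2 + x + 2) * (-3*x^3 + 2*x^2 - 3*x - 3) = 3*x^5 - 5*x^4 - x^3 + 4*x^2 - 9*x - 6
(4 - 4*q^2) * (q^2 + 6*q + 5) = -4*q^4 - 24*q^3 - 16*q^2 + 24*q + 20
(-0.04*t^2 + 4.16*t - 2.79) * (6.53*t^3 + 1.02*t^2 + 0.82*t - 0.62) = -0.2612*t^5 + 27.124*t^4 - 14.0083*t^3 + 0.5902*t^2 - 4.867*t + 1.7298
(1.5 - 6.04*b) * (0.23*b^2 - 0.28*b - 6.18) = -1.3892*b^3 + 2.0362*b^2 + 36.9072*b - 9.27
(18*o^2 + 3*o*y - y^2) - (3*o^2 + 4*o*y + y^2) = 15*o^2 - o*y - 2*y^2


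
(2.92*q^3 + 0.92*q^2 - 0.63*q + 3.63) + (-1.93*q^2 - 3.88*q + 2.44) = 2.92*q^3 - 1.01*q^2 - 4.51*q + 6.07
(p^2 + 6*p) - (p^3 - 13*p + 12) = -p^3 + p^2 + 19*p - 12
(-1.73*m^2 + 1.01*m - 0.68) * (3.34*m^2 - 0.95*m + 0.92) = -5.7782*m^4 + 5.0169*m^3 - 4.8223*m^2 + 1.5752*m - 0.6256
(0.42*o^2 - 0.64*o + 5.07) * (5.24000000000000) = 2.2008*o^2 - 3.3536*o + 26.5668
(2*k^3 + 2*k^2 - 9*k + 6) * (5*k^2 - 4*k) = 10*k^5 + 2*k^4 - 53*k^3 + 66*k^2 - 24*k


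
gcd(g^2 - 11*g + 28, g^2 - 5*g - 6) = 1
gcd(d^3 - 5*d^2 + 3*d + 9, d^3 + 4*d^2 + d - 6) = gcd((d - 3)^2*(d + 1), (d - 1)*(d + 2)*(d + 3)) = 1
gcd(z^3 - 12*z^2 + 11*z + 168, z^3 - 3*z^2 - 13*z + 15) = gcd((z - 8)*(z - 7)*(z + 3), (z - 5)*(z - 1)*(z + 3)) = z + 3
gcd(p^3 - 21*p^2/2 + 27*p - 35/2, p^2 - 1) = p - 1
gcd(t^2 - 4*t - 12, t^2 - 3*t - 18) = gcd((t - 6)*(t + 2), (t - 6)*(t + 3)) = t - 6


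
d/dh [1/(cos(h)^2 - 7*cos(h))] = (2*cos(h) - 7)*sin(h)/((cos(h) - 7)^2*cos(h)^2)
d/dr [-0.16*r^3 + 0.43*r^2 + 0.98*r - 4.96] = -0.48*r^2 + 0.86*r + 0.98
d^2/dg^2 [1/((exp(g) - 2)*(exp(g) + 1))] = (4*exp(3*g) - 3*exp(2*g) + 9*exp(g) - 2)*exp(g)/(exp(6*g) - 3*exp(5*g) - 3*exp(4*g) + 11*exp(3*g) + 6*exp(2*g) - 12*exp(g) - 8)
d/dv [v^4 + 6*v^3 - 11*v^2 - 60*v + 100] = 4*v^3 + 18*v^2 - 22*v - 60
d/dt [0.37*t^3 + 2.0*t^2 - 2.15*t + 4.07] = 1.11*t^2 + 4.0*t - 2.15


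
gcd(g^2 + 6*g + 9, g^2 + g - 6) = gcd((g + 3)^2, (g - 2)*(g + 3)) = g + 3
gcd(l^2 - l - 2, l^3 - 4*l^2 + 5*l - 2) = l - 2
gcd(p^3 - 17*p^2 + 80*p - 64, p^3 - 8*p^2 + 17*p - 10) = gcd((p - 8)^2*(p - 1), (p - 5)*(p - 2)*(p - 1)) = p - 1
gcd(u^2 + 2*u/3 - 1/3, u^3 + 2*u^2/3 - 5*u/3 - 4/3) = u + 1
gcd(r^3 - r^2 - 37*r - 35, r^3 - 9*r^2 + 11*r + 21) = r^2 - 6*r - 7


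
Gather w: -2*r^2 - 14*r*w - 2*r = -2*r^2 - 14*r*w - 2*r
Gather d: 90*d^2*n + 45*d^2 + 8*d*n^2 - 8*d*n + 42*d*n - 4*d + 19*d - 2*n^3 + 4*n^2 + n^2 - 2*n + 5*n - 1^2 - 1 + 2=d^2*(90*n + 45) + d*(8*n^2 + 34*n + 15) - 2*n^3 + 5*n^2 + 3*n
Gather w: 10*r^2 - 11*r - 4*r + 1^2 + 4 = 10*r^2 - 15*r + 5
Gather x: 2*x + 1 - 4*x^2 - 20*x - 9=-4*x^2 - 18*x - 8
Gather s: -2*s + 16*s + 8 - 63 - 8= 14*s - 63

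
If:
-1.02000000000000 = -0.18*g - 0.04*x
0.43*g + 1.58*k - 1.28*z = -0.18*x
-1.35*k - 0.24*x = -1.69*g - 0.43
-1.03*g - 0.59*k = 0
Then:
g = 1.11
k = -1.94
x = 20.51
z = 0.86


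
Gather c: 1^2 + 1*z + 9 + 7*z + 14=8*z + 24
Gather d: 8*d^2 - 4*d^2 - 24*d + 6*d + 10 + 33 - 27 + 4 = 4*d^2 - 18*d + 20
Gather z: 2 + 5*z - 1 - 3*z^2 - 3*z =-3*z^2 + 2*z + 1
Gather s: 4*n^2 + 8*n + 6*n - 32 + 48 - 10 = 4*n^2 + 14*n + 6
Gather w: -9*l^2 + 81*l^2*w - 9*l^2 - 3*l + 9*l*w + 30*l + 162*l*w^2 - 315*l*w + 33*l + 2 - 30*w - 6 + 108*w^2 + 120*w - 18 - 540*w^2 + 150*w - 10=-18*l^2 + 60*l + w^2*(162*l - 432) + w*(81*l^2 - 306*l + 240) - 32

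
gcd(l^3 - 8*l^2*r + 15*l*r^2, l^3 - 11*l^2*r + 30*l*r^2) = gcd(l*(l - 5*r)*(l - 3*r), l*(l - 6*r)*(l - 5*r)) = -l^2 + 5*l*r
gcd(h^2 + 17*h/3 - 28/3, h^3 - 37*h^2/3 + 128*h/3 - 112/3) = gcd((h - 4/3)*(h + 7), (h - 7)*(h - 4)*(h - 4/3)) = h - 4/3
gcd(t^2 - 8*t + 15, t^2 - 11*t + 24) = t - 3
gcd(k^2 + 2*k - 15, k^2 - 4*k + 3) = k - 3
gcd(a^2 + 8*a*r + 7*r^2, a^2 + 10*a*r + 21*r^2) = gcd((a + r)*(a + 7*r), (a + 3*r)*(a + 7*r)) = a + 7*r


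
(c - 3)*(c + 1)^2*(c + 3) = c^4 + 2*c^3 - 8*c^2 - 18*c - 9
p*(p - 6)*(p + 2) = p^3 - 4*p^2 - 12*p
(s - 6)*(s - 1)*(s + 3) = s^3 - 4*s^2 - 15*s + 18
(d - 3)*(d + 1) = d^2 - 2*d - 3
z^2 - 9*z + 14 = (z - 7)*(z - 2)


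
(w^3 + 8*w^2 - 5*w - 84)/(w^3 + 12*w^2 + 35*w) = (w^2 + w - 12)/(w*(w + 5))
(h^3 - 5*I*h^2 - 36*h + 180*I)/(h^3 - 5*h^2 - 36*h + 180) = (h - 5*I)/(h - 5)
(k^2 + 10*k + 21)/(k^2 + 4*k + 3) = (k + 7)/(k + 1)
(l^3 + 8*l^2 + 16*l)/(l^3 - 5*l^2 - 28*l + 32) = l*(l + 4)/(l^2 - 9*l + 8)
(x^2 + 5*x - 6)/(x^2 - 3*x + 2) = (x + 6)/(x - 2)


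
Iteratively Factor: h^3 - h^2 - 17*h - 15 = (h - 5)*(h^2 + 4*h + 3) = (h - 5)*(h + 3)*(h + 1)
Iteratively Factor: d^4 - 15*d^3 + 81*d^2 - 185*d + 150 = (d - 2)*(d^3 - 13*d^2 + 55*d - 75) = (d - 5)*(d - 2)*(d^2 - 8*d + 15) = (d - 5)*(d - 3)*(d - 2)*(d - 5)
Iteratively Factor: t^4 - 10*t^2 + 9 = (t + 1)*(t^3 - t^2 - 9*t + 9) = (t - 1)*(t + 1)*(t^2 - 9) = (t - 3)*(t - 1)*(t + 1)*(t + 3)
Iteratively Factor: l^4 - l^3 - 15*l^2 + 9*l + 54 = (l + 2)*(l^3 - 3*l^2 - 9*l + 27) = (l - 3)*(l + 2)*(l^2 - 9) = (l - 3)^2*(l + 2)*(l + 3)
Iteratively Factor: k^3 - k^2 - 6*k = (k + 2)*(k^2 - 3*k) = k*(k + 2)*(k - 3)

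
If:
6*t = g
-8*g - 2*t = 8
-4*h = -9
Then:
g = -24/25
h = 9/4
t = -4/25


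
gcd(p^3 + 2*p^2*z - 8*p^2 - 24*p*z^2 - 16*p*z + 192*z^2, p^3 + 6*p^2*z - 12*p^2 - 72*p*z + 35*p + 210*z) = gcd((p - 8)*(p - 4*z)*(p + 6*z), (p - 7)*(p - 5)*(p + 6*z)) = p + 6*z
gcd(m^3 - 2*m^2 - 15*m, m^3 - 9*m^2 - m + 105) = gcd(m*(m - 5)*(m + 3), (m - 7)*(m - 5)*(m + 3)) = m^2 - 2*m - 15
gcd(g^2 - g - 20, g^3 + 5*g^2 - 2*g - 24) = g + 4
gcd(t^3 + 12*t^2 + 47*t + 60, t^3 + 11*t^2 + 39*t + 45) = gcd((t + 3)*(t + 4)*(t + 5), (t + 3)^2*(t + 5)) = t^2 + 8*t + 15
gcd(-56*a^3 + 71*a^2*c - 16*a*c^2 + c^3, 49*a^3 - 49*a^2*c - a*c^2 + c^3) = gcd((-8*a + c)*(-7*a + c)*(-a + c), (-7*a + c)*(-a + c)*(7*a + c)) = 7*a^2 - 8*a*c + c^2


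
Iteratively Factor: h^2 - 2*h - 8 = (h - 4)*(h + 2)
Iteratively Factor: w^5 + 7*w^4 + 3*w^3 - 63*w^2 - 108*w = (w + 3)*(w^4 + 4*w^3 - 9*w^2 - 36*w) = (w + 3)^2*(w^3 + w^2 - 12*w) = w*(w + 3)^2*(w^2 + w - 12) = w*(w - 3)*(w + 3)^2*(w + 4)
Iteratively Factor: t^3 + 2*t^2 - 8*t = (t + 4)*(t^2 - 2*t) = (t - 2)*(t + 4)*(t)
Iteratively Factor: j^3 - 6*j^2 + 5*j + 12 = (j - 3)*(j^2 - 3*j - 4) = (j - 3)*(j + 1)*(j - 4)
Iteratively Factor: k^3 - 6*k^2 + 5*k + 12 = (k - 4)*(k^2 - 2*k - 3) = (k - 4)*(k - 3)*(k + 1)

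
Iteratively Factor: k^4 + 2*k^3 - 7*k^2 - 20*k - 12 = (k + 2)*(k^3 - 7*k - 6) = (k + 2)^2*(k^2 - 2*k - 3) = (k - 3)*(k + 2)^2*(k + 1)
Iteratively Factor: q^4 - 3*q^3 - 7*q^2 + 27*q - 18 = (q - 2)*(q^3 - q^2 - 9*q + 9) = (q - 2)*(q - 1)*(q^2 - 9) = (q - 2)*(q - 1)*(q + 3)*(q - 3)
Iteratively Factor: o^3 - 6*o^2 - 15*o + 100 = (o - 5)*(o^2 - o - 20) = (o - 5)^2*(o + 4)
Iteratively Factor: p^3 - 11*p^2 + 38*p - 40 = (p - 2)*(p^2 - 9*p + 20) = (p - 5)*(p - 2)*(p - 4)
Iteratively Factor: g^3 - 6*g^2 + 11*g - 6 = (g - 1)*(g^2 - 5*g + 6) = (g - 3)*(g - 1)*(g - 2)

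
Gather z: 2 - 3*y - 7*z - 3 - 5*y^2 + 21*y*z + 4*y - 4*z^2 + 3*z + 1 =-5*y^2 + y - 4*z^2 + z*(21*y - 4)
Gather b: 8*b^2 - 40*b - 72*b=8*b^2 - 112*b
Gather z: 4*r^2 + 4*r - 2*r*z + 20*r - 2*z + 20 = 4*r^2 + 24*r + z*(-2*r - 2) + 20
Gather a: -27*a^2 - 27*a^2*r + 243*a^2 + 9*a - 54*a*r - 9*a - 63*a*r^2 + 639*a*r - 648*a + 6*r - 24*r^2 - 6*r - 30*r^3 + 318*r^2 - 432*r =a^2*(216 - 27*r) + a*(-63*r^2 + 585*r - 648) - 30*r^3 + 294*r^2 - 432*r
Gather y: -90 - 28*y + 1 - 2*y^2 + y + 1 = -2*y^2 - 27*y - 88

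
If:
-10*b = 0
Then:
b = 0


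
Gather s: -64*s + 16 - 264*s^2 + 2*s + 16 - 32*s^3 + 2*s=-32*s^3 - 264*s^2 - 60*s + 32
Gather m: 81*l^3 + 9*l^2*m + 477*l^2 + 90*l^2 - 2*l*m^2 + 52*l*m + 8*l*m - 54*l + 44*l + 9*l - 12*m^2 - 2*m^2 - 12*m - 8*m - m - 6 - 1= 81*l^3 + 567*l^2 - l + m^2*(-2*l - 14) + m*(9*l^2 + 60*l - 21) - 7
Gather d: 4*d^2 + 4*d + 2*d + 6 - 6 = 4*d^2 + 6*d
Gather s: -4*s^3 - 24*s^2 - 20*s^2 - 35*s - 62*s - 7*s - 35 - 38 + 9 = -4*s^3 - 44*s^2 - 104*s - 64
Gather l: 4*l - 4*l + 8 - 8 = 0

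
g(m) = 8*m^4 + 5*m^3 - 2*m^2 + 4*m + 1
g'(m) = 32*m^3 + 15*m^2 - 4*m + 4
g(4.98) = 5509.33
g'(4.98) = 4308.28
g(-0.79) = -2.76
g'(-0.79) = 0.74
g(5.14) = 6231.67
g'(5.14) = 4725.23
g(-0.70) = -2.57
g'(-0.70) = 3.17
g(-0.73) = -2.66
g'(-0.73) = 2.46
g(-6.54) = 13125.94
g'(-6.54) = -8279.51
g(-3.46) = 902.66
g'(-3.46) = -1128.08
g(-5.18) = 4991.48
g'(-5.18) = -4020.53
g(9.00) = 56008.00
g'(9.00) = 24511.00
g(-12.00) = 156913.00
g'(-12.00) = -53084.00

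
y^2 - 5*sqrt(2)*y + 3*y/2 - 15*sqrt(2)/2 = (y + 3/2)*(y - 5*sqrt(2))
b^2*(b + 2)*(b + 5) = b^4 + 7*b^3 + 10*b^2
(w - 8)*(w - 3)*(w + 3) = w^3 - 8*w^2 - 9*w + 72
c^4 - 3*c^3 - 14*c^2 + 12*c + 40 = (c - 5)*(c - 2)*(c + 2)^2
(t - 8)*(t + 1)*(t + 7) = t^3 - 57*t - 56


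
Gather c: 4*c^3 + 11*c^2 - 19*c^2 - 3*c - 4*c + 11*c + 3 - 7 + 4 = 4*c^3 - 8*c^2 + 4*c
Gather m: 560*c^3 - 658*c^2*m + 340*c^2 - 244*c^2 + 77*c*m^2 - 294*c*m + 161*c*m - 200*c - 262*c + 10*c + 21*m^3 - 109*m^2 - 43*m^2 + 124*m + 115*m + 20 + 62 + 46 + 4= 560*c^3 + 96*c^2 - 452*c + 21*m^3 + m^2*(77*c - 152) + m*(-658*c^2 - 133*c + 239) + 132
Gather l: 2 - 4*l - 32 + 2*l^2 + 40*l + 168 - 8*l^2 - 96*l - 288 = -6*l^2 - 60*l - 150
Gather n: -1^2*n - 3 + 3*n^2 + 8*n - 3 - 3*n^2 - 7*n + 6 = 0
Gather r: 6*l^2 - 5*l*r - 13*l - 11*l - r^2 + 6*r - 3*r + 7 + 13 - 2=6*l^2 - 24*l - r^2 + r*(3 - 5*l) + 18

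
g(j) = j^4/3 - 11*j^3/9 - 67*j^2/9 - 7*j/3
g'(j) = 4*j^3/3 - 11*j^2/3 - 134*j/9 - 7/3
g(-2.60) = -7.54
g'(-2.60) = -11.84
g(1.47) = -21.84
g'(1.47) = -27.91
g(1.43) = -20.74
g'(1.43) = -27.22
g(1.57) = -24.72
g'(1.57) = -29.59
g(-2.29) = -9.85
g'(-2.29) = -3.48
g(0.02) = -0.05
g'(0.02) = -2.63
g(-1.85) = -9.52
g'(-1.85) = 4.22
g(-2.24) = -10.00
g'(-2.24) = -2.37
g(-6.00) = 442.00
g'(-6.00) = -333.00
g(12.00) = 3700.00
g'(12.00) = 1595.00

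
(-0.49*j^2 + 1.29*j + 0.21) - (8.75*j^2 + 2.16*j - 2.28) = -9.24*j^2 - 0.87*j + 2.49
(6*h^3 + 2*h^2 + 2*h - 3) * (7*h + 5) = 42*h^4 + 44*h^3 + 24*h^2 - 11*h - 15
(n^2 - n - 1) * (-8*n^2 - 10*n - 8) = -8*n^4 - 2*n^3 + 10*n^2 + 18*n + 8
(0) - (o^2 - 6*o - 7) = -o^2 + 6*o + 7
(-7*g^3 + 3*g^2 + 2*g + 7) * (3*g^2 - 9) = -21*g^5 + 9*g^4 + 69*g^3 - 6*g^2 - 18*g - 63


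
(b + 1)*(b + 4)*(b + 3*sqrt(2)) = b^3 + 3*sqrt(2)*b^2 + 5*b^2 + 4*b + 15*sqrt(2)*b + 12*sqrt(2)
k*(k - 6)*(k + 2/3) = k^3 - 16*k^2/3 - 4*k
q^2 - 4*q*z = q*(q - 4*z)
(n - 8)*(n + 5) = n^2 - 3*n - 40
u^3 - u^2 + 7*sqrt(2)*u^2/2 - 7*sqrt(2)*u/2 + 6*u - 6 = (u - 1)*(u + 3*sqrt(2)/2)*(u + 2*sqrt(2))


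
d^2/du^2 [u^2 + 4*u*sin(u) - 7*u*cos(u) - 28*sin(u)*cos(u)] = -4*u*sin(u) + 7*u*cos(u) + 14*sin(u) + 56*sin(2*u) + 8*cos(u) + 2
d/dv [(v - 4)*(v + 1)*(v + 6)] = 3*v^2 + 6*v - 22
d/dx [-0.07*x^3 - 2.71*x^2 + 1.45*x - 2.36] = -0.21*x^2 - 5.42*x + 1.45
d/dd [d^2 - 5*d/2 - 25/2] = 2*d - 5/2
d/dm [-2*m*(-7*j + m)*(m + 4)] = 28*j*m + 56*j - 6*m^2 - 16*m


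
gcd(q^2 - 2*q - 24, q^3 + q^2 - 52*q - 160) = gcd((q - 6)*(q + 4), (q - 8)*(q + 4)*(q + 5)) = q + 4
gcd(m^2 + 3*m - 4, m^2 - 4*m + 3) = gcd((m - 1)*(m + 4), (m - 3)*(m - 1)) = m - 1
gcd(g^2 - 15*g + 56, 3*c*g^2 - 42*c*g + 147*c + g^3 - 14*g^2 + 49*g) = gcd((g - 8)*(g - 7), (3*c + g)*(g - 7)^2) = g - 7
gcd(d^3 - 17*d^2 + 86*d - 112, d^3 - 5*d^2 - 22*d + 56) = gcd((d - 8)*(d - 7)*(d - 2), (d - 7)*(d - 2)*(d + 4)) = d^2 - 9*d + 14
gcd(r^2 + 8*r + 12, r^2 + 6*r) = r + 6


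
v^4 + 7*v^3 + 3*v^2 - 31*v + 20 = (v - 1)^2*(v + 4)*(v + 5)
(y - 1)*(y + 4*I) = y^2 - y + 4*I*y - 4*I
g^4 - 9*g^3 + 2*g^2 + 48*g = g*(g - 8)*(g - 3)*(g + 2)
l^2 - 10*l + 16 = (l - 8)*(l - 2)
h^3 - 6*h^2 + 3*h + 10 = (h - 5)*(h - 2)*(h + 1)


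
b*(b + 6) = b^2 + 6*b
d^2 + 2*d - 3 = (d - 1)*(d + 3)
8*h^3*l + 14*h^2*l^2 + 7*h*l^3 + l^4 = l*(h + l)*(2*h + l)*(4*h + l)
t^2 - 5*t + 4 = (t - 4)*(t - 1)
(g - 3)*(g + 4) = g^2 + g - 12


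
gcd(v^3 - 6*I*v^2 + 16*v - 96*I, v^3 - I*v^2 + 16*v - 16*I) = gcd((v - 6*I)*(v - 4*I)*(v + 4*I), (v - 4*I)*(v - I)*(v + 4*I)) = v^2 + 16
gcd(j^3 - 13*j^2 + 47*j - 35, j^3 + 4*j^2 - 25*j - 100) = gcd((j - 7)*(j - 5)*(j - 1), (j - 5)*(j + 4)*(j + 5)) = j - 5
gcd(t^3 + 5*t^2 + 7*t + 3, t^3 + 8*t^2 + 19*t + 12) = t^2 + 4*t + 3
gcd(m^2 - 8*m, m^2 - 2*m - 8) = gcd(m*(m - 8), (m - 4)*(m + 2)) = 1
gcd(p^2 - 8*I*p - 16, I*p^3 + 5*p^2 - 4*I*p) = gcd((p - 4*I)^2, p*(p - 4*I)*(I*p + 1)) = p - 4*I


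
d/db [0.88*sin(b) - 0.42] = 0.88*cos(b)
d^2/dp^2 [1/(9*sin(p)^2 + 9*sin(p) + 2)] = 9*(-36*sin(p)^4 - 27*sin(p)^3 + 53*sin(p)^2 + 56*sin(p) + 14)/(9*sin(p)^2 + 9*sin(p) + 2)^3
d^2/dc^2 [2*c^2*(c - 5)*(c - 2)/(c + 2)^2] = 4*(c^4 + 8*c^3 + 24*c^2 - 124*c + 40)/(c^4 + 8*c^3 + 24*c^2 + 32*c + 16)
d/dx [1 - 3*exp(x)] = -3*exp(x)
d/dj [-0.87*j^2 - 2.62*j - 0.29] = -1.74*j - 2.62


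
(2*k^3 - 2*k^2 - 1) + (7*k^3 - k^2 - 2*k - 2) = 9*k^3 - 3*k^2 - 2*k - 3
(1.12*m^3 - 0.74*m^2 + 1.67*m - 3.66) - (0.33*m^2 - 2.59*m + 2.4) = 1.12*m^3 - 1.07*m^2 + 4.26*m - 6.06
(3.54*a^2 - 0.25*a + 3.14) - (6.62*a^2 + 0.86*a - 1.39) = -3.08*a^2 - 1.11*a + 4.53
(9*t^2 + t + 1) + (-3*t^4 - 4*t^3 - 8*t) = -3*t^4 - 4*t^3 + 9*t^2 - 7*t + 1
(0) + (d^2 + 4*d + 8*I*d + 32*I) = d^2 + 4*d + 8*I*d + 32*I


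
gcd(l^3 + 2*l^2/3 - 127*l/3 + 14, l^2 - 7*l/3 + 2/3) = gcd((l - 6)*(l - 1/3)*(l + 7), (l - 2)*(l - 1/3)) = l - 1/3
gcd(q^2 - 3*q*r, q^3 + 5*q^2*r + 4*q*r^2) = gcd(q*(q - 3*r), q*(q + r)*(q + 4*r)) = q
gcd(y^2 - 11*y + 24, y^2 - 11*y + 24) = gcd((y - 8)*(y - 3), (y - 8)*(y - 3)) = y^2 - 11*y + 24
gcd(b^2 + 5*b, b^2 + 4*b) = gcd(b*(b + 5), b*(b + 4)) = b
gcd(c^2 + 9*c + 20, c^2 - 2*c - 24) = c + 4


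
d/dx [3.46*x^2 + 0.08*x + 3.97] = 6.92*x + 0.08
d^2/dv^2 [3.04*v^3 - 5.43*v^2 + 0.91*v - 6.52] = 18.24*v - 10.86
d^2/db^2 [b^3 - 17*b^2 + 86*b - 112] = 6*b - 34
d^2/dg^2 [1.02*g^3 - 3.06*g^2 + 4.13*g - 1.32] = 6.12*g - 6.12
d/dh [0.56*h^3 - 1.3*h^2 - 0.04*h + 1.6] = 1.68*h^2 - 2.6*h - 0.04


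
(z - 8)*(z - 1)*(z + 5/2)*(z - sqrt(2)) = z^4 - 13*z^3/2 - sqrt(2)*z^3 - 29*z^2/2 + 13*sqrt(2)*z^2/2 + 20*z + 29*sqrt(2)*z/2 - 20*sqrt(2)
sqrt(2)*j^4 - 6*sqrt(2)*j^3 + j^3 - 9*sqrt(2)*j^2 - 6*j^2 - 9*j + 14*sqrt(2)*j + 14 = (j - 7)*(j - 1)*(j + 2)*(sqrt(2)*j + 1)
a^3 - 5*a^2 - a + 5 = (a - 5)*(a - 1)*(a + 1)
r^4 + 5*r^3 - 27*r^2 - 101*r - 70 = (r - 5)*(r + 1)*(r + 2)*(r + 7)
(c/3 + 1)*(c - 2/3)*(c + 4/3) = c^3/3 + 11*c^2/9 + 10*c/27 - 8/9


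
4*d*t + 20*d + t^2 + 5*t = (4*d + t)*(t + 5)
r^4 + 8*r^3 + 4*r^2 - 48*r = r*(r - 2)*(r + 4)*(r + 6)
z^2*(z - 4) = z^3 - 4*z^2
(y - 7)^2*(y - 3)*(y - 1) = y^4 - 18*y^3 + 108*y^2 - 238*y + 147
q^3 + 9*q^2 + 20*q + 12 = (q + 1)*(q + 2)*(q + 6)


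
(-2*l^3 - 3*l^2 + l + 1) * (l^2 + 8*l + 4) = -2*l^5 - 19*l^4 - 31*l^3 - 3*l^2 + 12*l + 4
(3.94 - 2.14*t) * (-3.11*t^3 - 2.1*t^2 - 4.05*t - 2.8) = 6.6554*t^4 - 7.7594*t^3 + 0.392999999999999*t^2 - 9.965*t - 11.032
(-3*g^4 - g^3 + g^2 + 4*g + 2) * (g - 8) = -3*g^5 + 23*g^4 + 9*g^3 - 4*g^2 - 30*g - 16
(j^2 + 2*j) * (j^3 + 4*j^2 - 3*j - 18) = j^5 + 6*j^4 + 5*j^3 - 24*j^2 - 36*j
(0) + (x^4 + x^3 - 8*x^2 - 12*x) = x^4 + x^3 - 8*x^2 - 12*x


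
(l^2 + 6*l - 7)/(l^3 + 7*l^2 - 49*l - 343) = (l - 1)/(l^2 - 49)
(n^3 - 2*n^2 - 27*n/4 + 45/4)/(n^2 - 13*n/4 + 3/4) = (4*n^2 + 4*n - 15)/(4*n - 1)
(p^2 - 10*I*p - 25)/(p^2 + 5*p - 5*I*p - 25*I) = (p - 5*I)/(p + 5)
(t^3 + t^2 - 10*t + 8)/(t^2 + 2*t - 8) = t - 1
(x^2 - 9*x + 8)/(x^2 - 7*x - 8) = (x - 1)/(x + 1)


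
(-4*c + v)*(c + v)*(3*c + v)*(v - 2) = -12*c^3*v + 24*c^3 - 13*c^2*v^2 + 26*c^2*v + v^4 - 2*v^3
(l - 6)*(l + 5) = l^2 - l - 30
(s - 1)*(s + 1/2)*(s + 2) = s^3 + 3*s^2/2 - 3*s/2 - 1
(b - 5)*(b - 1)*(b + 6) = b^3 - 31*b + 30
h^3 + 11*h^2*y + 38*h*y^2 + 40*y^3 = (h + 2*y)*(h + 4*y)*(h + 5*y)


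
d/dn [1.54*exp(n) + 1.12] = 1.54*exp(n)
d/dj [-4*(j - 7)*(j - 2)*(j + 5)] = -12*j^2 + 32*j + 124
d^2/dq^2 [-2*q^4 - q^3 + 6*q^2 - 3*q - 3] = -24*q^2 - 6*q + 12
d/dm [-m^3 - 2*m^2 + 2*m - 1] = -3*m^2 - 4*m + 2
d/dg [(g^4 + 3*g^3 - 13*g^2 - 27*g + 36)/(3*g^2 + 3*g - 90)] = 2*(g^5 + 3*g^4 - 57*g^3 - 128*g^2 + 354*g + 387)/(3*(g^4 + 2*g^3 - 59*g^2 - 60*g + 900))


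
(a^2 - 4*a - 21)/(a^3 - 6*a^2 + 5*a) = (a^2 - 4*a - 21)/(a*(a^2 - 6*a + 5))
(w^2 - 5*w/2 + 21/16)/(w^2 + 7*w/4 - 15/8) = (4*w - 7)/(2*(2*w + 5))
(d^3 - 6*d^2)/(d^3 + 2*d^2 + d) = d*(d - 6)/(d^2 + 2*d + 1)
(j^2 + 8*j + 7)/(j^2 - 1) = (j + 7)/(j - 1)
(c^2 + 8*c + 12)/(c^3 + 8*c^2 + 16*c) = (c^2 + 8*c + 12)/(c*(c^2 + 8*c + 16))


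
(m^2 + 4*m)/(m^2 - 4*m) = (m + 4)/(m - 4)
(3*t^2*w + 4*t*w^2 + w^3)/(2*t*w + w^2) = (3*t^2 + 4*t*w + w^2)/(2*t + w)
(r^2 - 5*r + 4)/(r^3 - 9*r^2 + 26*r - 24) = (r - 1)/(r^2 - 5*r + 6)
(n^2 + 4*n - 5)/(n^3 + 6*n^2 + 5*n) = (n - 1)/(n*(n + 1))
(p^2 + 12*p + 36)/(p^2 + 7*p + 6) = (p + 6)/(p + 1)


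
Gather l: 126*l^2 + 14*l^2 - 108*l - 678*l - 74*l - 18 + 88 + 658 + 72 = 140*l^2 - 860*l + 800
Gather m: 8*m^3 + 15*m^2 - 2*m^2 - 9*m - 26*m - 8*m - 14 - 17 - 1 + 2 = 8*m^3 + 13*m^2 - 43*m - 30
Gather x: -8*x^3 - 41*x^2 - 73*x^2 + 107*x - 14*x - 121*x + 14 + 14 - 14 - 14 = -8*x^3 - 114*x^2 - 28*x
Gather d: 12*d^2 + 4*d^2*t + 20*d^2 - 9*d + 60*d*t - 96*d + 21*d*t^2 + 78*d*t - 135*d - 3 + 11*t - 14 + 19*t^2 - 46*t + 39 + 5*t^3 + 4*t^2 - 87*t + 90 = d^2*(4*t + 32) + d*(21*t^2 + 138*t - 240) + 5*t^3 + 23*t^2 - 122*t + 112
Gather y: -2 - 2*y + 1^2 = -2*y - 1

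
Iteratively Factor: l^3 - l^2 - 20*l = (l - 5)*(l^2 + 4*l) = (l - 5)*(l + 4)*(l)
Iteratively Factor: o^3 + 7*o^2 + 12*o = (o + 4)*(o^2 + 3*o) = (o + 3)*(o + 4)*(o)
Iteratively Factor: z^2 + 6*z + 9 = (z + 3)*(z + 3)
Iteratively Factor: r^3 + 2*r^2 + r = (r)*(r^2 + 2*r + 1) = r*(r + 1)*(r + 1)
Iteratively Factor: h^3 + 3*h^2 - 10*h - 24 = (h + 2)*(h^2 + h - 12) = (h + 2)*(h + 4)*(h - 3)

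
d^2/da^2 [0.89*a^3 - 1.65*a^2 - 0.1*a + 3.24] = 5.34*a - 3.3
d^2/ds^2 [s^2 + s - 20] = 2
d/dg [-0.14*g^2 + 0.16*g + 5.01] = 0.16 - 0.28*g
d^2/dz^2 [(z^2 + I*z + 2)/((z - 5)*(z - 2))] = (z^3*(14 + 2*I) - 48*z^2 + z*(-84 - 60*I) + 356 + 140*I)/(z^6 - 21*z^5 + 177*z^4 - 763*z^3 + 1770*z^2 - 2100*z + 1000)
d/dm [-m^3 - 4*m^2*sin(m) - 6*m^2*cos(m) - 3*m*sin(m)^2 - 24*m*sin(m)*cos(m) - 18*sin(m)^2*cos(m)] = 6*m^2*sin(m) - 4*m^2*cos(m) - 3*m^2 - 8*m*sin(m) - 3*m*sin(2*m) - 12*m*cos(m) - 24*m*cos(2*m) + 9*sin(m)/2 - 12*sin(2*m) - 27*sin(3*m)/2 + 3*cos(2*m)/2 - 3/2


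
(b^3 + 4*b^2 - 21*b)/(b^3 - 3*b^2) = (b + 7)/b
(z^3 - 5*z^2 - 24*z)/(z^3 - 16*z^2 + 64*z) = (z + 3)/(z - 8)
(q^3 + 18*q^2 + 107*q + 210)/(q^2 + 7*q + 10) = (q^2 + 13*q + 42)/(q + 2)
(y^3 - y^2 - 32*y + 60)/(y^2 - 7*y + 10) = y + 6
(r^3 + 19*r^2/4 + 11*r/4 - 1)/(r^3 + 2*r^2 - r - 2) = (r^2 + 15*r/4 - 1)/(r^2 + r - 2)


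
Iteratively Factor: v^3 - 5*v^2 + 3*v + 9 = (v + 1)*(v^2 - 6*v + 9) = (v - 3)*(v + 1)*(v - 3)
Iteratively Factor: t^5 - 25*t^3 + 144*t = (t + 3)*(t^4 - 3*t^3 - 16*t^2 + 48*t) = t*(t + 3)*(t^3 - 3*t^2 - 16*t + 48) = t*(t + 3)*(t + 4)*(t^2 - 7*t + 12) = t*(t - 3)*(t + 3)*(t + 4)*(t - 4)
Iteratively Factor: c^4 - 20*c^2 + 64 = (c + 4)*(c^3 - 4*c^2 - 4*c + 16) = (c - 4)*(c + 4)*(c^2 - 4) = (c - 4)*(c + 2)*(c + 4)*(c - 2)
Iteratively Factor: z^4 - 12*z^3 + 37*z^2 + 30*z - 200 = (z - 5)*(z^3 - 7*z^2 + 2*z + 40) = (z - 5)*(z - 4)*(z^2 - 3*z - 10) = (z - 5)*(z - 4)*(z + 2)*(z - 5)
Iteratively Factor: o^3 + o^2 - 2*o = (o + 2)*(o^2 - o) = (o - 1)*(o + 2)*(o)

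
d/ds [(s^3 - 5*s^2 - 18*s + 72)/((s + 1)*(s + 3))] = (s^4 + 8*s^3 + 7*s^2 - 174*s - 342)/(s^4 + 8*s^3 + 22*s^2 + 24*s + 9)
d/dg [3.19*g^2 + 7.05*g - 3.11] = 6.38*g + 7.05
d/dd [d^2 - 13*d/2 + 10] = 2*d - 13/2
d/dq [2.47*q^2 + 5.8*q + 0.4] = 4.94*q + 5.8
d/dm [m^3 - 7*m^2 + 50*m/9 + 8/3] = 3*m^2 - 14*m + 50/9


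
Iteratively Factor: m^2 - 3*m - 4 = (m - 4)*(m + 1)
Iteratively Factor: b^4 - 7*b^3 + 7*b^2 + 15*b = (b - 3)*(b^3 - 4*b^2 - 5*b) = (b - 3)*(b + 1)*(b^2 - 5*b) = b*(b - 3)*(b + 1)*(b - 5)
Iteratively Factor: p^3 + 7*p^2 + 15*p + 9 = (p + 3)*(p^2 + 4*p + 3) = (p + 3)^2*(p + 1)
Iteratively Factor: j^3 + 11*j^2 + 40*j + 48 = (j + 4)*(j^2 + 7*j + 12) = (j + 3)*(j + 4)*(j + 4)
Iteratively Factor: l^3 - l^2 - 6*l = (l - 3)*(l^2 + 2*l) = l*(l - 3)*(l + 2)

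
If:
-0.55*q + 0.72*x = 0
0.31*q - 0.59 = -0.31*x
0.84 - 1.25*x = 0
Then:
No Solution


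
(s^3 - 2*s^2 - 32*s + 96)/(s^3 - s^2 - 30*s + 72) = (s - 4)/(s - 3)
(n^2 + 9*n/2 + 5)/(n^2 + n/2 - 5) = (n + 2)/(n - 2)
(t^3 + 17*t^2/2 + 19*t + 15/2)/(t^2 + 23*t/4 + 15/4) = 2*(2*t^2 + 7*t + 3)/(4*t + 3)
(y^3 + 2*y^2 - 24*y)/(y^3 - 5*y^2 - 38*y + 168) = y/(y - 7)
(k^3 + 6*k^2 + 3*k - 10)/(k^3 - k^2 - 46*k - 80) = (k - 1)/(k - 8)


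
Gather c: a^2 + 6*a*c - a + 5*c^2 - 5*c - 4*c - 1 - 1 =a^2 - a + 5*c^2 + c*(6*a - 9) - 2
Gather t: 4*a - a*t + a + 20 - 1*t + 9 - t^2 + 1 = 5*a - t^2 + t*(-a - 1) + 30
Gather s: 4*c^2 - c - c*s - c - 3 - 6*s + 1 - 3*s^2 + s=4*c^2 - 2*c - 3*s^2 + s*(-c - 5) - 2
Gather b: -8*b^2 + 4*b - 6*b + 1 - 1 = -8*b^2 - 2*b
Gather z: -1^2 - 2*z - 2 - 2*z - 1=-4*z - 4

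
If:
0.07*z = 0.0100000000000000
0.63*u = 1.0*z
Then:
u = 0.23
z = 0.14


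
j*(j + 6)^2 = j^3 + 12*j^2 + 36*j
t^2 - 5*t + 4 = (t - 4)*(t - 1)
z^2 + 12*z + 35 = (z + 5)*(z + 7)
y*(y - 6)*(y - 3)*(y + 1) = y^4 - 8*y^3 + 9*y^2 + 18*y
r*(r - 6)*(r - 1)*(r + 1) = r^4 - 6*r^3 - r^2 + 6*r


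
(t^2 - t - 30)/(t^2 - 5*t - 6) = (t + 5)/(t + 1)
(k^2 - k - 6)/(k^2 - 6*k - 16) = (k - 3)/(k - 8)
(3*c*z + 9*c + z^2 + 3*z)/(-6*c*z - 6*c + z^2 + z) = (3*c*z + 9*c + z^2 + 3*z)/(-6*c*z - 6*c + z^2 + z)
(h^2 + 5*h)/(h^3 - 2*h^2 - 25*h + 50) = h/(h^2 - 7*h + 10)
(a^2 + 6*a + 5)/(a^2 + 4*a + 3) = (a + 5)/(a + 3)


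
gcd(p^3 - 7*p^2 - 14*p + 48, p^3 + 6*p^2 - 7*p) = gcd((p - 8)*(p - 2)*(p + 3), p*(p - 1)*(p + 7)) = 1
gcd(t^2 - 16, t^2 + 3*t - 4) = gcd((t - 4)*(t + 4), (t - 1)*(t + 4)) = t + 4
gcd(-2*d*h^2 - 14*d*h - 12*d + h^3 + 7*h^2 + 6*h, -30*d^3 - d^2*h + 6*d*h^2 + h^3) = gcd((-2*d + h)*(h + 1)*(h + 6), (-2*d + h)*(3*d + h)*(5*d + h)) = 2*d - h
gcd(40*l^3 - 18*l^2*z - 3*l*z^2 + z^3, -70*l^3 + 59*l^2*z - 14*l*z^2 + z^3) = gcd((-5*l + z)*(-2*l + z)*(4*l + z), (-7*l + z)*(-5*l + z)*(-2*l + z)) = 10*l^2 - 7*l*z + z^2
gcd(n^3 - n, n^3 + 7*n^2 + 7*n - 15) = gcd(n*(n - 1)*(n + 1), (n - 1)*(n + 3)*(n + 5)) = n - 1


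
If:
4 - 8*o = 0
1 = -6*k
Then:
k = -1/6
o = 1/2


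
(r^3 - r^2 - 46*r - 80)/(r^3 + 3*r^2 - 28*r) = (r^3 - r^2 - 46*r - 80)/(r*(r^2 + 3*r - 28))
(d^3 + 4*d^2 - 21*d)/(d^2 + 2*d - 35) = d*(d - 3)/(d - 5)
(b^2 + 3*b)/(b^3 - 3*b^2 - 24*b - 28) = b*(b + 3)/(b^3 - 3*b^2 - 24*b - 28)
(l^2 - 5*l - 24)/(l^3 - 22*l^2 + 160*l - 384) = (l + 3)/(l^2 - 14*l + 48)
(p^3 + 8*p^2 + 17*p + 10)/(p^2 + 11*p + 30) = (p^2 + 3*p + 2)/(p + 6)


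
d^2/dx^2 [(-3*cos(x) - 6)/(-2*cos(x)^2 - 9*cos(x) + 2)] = 3*(-36*sin(x)^4*cos(x) - 14*sin(x)^4 + 192*sin(x)^2 + 109*cos(x) - 39*cos(3*x) + 2*cos(5*x) + 198)/(-2*sin(x)^2 + 9*cos(x))^3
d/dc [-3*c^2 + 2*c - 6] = 2 - 6*c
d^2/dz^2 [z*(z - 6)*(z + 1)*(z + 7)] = 12*z^2 + 12*z - 82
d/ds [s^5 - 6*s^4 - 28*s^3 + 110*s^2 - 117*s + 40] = 5*s^4 - 24*s^3 - 84*s^2 + 220*s - 117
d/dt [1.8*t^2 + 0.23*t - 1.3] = 3.6*t + 0.23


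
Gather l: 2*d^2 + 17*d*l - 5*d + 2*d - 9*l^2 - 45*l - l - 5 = 2*d^2 - 3*d - 9*l^2 + l*(17*d - 46) - 5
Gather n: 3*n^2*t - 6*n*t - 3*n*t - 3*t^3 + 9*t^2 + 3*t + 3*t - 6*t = 3*n^2*t - 9*n*t - 3*t^3 + 9*t^2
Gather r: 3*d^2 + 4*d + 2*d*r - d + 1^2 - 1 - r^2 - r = 3*d^2 + 3*d - r^2 + r*(2*d - 1)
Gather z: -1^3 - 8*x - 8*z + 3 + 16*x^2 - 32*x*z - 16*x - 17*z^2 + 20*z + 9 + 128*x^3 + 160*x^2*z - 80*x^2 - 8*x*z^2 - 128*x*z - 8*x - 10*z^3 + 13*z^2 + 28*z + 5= 128*x^3 - 64*x^2 - 32*x - 10*z^3 + z^2*(-8*x - 4) + z*(160*x^2 - 160*x + 40) + 16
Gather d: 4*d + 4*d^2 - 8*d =4*d^2 - 4*d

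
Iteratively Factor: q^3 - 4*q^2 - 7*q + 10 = (q - 1)*(q^2 - 3*q - 10) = (q - 1)*(q + 2)*(q - 5)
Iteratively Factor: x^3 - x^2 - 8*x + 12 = (x + 3)*(x^2 - 4*x + 4) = (x - 2)*(x + 3)*(x - 2)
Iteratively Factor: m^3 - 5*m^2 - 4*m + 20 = (m - 5)*(m^2 - 4) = (m - 5)*(m - 2)*(m + 2)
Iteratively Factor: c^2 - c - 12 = (c - 4)*(c + 3)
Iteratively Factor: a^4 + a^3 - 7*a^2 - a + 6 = (a + 1)*(a^3 - 7*a + 6) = (a - 1)*(a + 1)*(a^2 + a - 6) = (a - 2)*(a - 1)*(a + 1)*(a + 3)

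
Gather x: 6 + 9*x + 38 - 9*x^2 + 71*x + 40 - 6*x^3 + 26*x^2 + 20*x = -6*x^3 + 17*x^2 + 100*x + 84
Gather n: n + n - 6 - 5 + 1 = 2*n - 10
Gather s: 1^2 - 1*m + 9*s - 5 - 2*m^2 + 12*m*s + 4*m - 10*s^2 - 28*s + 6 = -2*m^2 + 3*m - 10*s^2 + s*(12*m - 19) + 2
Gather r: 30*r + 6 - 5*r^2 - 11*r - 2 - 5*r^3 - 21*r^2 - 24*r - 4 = -5*r^3 - 26*r^2 - 5*r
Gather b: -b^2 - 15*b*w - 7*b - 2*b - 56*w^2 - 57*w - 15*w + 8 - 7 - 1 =-b^2 + b*(-15*w - 9) - 56*w^2 - 72*w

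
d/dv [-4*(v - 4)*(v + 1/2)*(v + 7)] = -12*v^2 - 28*v + 106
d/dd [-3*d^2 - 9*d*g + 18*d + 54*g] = -6*d - 9*g + 18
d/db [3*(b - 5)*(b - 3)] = 6*b - 24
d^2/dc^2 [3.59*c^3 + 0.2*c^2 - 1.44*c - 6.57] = 21.54*c + 0.4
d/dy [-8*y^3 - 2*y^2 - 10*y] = -24*y^2 - 4*y - 10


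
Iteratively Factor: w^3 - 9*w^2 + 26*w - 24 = (w - 4)*(w^2 - 5*w + 6) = (w - 4)*(w - 2)*(w - 3)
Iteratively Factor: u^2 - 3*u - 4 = (u - 4)*(u + 1)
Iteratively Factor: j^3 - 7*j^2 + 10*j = (j - 2)*(j^2 - 5*j) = (j - 5)*(j - 2)*(j)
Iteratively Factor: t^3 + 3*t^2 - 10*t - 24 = (t + 2)*(t^2 + t - 12) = (t + 2)*(t + 4)*(t - 3)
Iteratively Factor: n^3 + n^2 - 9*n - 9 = (n + 3)*(n^2 - 2*n - 3) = (n + 1)*(n + 3)*(n - 3)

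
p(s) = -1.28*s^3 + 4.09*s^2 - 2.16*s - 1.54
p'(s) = -3.84*s^2 + 8.18*s - 2.16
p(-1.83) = 23.95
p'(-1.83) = -29.99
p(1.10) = -0.67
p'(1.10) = 2.19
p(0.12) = -1.74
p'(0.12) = -1.23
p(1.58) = 0.21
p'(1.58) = 1.18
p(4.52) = -45.94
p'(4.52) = -43.64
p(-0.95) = 5.30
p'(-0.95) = -13.40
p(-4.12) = 166.30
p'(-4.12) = -101.04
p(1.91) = 0.34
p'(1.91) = -0.54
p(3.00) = -5.77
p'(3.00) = -12.18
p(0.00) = -1.54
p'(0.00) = -2.16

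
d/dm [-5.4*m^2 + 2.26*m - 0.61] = 2.26 - 10.8*m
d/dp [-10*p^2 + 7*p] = 7 - 20*p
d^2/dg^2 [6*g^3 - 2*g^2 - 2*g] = 36*g - 4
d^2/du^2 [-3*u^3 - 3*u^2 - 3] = -18*u - 6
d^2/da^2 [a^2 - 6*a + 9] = 2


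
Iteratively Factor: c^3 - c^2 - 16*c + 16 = (c - 1)*(c^2 - 16) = (c - 1)*(c + 4)*(c - 4)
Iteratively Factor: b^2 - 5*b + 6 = (b - 2)*(b - 3)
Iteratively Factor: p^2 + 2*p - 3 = (p + 3)*(p - 1)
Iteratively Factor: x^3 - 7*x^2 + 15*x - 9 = (x - 3)*(x^2 - 4*x + 3) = (x - 3)^2*(x - 1)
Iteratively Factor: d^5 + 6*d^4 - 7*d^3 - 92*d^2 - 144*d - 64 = (d - 4)*(d^4 + 10*d^3 + 33*d^2 + 40*d + 16) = (d - 4)*(d + 4)*(d^3 + 6*d^2 + 9*d + 4) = (d - 4)*(d + 4)^2*(d^2 + 2*d + 1) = (d - 4)*(d + 1)*(d + 4)^2*(d + 1)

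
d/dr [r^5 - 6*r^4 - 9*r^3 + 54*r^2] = r*(5*r^3 - 24*r^2 - 27*r + 108)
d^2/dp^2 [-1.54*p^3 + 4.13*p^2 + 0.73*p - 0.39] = 8.26 - 9.24*p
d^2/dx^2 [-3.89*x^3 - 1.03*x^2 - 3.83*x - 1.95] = -23.34*x - 2.06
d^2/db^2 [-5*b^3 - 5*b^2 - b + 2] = -30*b - 10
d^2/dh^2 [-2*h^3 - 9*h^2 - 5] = -12*h - 18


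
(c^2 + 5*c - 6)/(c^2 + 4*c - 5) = (c + 6)/(c + 5)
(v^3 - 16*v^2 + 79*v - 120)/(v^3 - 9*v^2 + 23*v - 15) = (v - 8)/(v - 1)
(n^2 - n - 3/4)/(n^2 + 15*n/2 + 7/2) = (n - 3/2)/(n + 7)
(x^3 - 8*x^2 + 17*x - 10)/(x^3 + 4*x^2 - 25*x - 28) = (x^3 - 8*x^2 + 17*x - 10)/(x^3 + 4*x^2 - 25*x - 28)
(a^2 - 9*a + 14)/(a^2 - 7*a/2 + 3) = 2*(a - 7)/(2*a - 3)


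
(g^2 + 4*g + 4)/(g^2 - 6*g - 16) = (g + 2)/(g - 8)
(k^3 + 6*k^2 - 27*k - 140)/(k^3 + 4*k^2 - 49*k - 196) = (k - 5)/(k - 7)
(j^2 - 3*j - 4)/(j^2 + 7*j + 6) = (j - 4)/(j + 6)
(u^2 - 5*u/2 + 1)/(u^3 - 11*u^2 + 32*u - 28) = (u - 1/2)/(u^2 - 9*u + 14)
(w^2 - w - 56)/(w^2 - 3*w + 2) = (w^2 - w - 56)/(w^2 - 3*w + 2)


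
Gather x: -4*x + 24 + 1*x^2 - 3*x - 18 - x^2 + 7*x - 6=0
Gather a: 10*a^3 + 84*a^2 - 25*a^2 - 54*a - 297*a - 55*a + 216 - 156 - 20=10*a^3 + 59*a^2 - 406*a + 40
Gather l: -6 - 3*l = -3*l - 6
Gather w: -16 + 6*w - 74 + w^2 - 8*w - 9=w^2 - 2*w - 99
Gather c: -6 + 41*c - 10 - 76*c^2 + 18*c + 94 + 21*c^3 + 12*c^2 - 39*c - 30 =21*c^3 - 64*c^2 + 20*c + 48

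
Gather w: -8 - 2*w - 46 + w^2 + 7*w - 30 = w^2 + 5*w - 84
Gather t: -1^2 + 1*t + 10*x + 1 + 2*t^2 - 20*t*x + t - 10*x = 2*t^2 + t*(2 - 20*x)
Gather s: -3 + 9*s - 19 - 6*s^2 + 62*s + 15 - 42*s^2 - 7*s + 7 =-48*s^2 + 64*s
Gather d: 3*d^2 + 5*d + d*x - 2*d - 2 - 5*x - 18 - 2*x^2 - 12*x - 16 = 3*d^2 + d*(x + 3) - 2*x^2 - 17*x - 36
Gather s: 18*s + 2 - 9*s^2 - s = -9*s^2 + 17*s + 2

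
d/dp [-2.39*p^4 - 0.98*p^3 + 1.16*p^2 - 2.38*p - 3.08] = -9.56*p^3 - 2.94*p^2 + 2.32*p - 2.38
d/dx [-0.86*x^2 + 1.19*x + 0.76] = 1.19 - 1.72*x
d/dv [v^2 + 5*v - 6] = 2*v + 5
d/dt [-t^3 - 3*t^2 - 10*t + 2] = -3*t^2 - 6*t - 10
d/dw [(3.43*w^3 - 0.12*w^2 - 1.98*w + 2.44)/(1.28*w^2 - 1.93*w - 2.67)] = (4.3904*w^4 - 13.2398*w^3 - 24.7083*w^2 - 5.6056*w + 9.9958)/(1.6384*w^4 - 4.9408*w^3 - 3.1103*w^2 + 10.3062*w + 7.1289)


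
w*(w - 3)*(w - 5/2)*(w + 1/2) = w^4 - 5*w^3 + 19*w^2/4 + 15*w/4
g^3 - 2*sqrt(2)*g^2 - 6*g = g*(g - 3*sqrt(2))*(g + sqrt(2))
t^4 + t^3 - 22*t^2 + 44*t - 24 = (t - 2)^2*(t - 1)*(t + 6)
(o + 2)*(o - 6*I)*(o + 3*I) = o^3 + 2*o^2 - 3*I*o^2 + 18*o - 6*I*o + 36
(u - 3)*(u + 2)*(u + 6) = u^3 + 5*u^2 - 12*u - 36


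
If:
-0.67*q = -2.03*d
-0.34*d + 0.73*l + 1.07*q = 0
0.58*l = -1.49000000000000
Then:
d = 0.65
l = -2.57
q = 1.96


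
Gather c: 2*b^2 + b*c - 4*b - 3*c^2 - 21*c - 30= 2*b^2 - 4*b - 3*c^2 + c*(b - 21) - 30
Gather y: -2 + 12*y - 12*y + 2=0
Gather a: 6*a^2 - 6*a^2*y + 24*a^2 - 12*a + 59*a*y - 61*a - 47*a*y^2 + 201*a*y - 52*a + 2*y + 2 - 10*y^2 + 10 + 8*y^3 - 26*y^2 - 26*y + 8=a^2*(30 - 6*y) + a*(-47*y^2 + 260*y - 125) + 8*y^3 - 36*y^2 - 24*y + 20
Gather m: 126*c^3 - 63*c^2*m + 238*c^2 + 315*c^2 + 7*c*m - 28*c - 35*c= 126*c^3 + 553*c^2 - 63*c + m*(-63*c^2 + 7*c)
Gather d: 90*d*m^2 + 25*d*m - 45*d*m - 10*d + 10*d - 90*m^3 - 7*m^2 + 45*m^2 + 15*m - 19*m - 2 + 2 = d*(90*m^2 - 20*m) - 90*m^3 + 38*m^2 - 4*m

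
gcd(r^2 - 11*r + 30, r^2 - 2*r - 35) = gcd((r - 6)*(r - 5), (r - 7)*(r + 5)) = 1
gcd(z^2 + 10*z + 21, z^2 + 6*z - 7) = z + 7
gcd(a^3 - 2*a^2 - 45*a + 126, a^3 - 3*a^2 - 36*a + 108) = a^2 - 9*a + 18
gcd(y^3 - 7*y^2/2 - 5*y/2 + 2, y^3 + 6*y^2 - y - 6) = y + 1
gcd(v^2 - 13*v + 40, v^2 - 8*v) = v - 8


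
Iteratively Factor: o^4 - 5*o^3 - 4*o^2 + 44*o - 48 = (o - 2)*(o^3 - 3*o^2 - 10*o + 24) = (o - 2)^2*(o^2 - o - 12) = (o - 2)^2*(o + 3)*(o - 4)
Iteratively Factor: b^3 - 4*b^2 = (b - 4)*(b^2) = b*(b - 4)*(b)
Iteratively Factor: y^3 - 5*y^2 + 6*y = (y - 2)*(y^2 - 3*y) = y*(y - 2)*(y - 3)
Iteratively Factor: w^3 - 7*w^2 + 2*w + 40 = (w + 2)*(w^2 - 9*w + 20) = (w - 4)*(w + 2)*(w - 5)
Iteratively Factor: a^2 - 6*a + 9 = (a - 3)*(a - 3)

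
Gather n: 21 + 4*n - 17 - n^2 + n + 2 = -n^2 + 5*n + 6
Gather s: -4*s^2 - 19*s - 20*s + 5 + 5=-4*s^2 - 39*s + 10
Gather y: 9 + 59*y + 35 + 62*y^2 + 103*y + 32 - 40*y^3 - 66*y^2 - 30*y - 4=-40*y^3 - 4*y^2 + 132*y + 72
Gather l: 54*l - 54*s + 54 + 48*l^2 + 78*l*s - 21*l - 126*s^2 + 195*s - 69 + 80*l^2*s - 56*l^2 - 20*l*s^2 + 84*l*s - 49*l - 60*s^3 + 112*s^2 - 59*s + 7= l^2*(80*s - 8) + l*(-20*s^2 + 162*s - 16) - 60*s^3 - 14*s^2 + 82*s - 8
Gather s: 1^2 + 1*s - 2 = s - 1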